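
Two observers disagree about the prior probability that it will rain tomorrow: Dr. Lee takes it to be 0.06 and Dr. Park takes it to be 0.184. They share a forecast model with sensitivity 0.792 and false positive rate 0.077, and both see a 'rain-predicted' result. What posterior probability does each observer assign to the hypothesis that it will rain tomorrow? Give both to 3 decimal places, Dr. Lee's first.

The likelihood ratio for a 'rain-predicted' result is 0.792/0.077 = 10.286.
Dr. Lee: prior odds 0.06/0.94 = 0.063830; posterior odds 0.65653; posterior probability 0.396.
Dr. Park: prior odds 0.184/0.816 = 0.22549; posterior odds 2.3193; posterior probability 0.699.

Dr. Lee: 0.396; Dr. Park: 0.699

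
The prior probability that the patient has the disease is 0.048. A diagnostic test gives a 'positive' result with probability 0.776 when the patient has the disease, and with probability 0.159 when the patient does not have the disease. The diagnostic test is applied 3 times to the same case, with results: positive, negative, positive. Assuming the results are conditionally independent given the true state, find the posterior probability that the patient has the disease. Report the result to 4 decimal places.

Let H be the event that the patient has the disease; start with P(H) = 0.048. P('positive'|H) = 0.776, P('positive'|¬H) = 0.159.
Update on result 1 ('positive'): P(H) ← 0.776·0.0480 / (0.776·0.0480 + 0.159·0.9520) = 0.037248/0.18862 = 0.1975.
Update on result 2 ('negative'): P(H) ← 0.224·0.1975 / (0.224·0.1975 + 0.841·0.8025) = 0.044236/0.71915 = 0.0615.
Update on result 3 ('positive'): P(H) ← 0.776·0.0615 / (0.776·0.0615 + 0.159·0.9385) = 0.047732/0.19695 = 0.2424.

Posterior P(H) ≈ 0.2424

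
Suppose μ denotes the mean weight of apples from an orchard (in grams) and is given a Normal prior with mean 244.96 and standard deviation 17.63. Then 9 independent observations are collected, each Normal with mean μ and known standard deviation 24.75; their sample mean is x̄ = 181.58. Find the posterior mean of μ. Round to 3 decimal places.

Prior precision 1/τ₀² = 1/17.63² = 0.00321733; data precision n/σ² = 9/24.75² = 0.0146924.
Posterior precision = 0.00321733 + 0.0146924 = 0.0179097.
Posterior mean = (0.00321733·244.96 + 0.0146924·181.58) / 0.0179097 = 192.966.

Posterior mean ≈ 192.966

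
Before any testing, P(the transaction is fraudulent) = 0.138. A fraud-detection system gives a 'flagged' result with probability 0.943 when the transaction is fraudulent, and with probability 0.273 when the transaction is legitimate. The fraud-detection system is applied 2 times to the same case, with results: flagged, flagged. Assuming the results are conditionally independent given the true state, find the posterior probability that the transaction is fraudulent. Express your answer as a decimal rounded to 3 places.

With H the event that the transaction is fraudulent, the joint likelihood of the observed sequence is P(data|H) = 0.943·0.943 = 0.88925 and P(data|¬H) = 0.273·0.273 = 0.074529.
Bayes: P(H|data) = 0.138·0.88925 / (0.138·0.88925 + 0.862·0.074529) = 0.12272/0.18696 = 0.6564.

Posterior P(H) ≈ 0.656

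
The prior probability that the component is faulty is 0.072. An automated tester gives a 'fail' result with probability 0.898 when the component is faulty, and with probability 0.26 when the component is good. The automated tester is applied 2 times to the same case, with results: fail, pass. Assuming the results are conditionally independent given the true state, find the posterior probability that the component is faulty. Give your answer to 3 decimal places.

With H the event that the component is faulty, the joint likelihood of the observed sequence is P(data|H) = 0.898·0.102 = 0.091596 and P(data|¬H) = 0.26·0.74 = 0.19240.
Bayes: P(H|data) = 0.072·0.091596 / (0.072·0.091596 + 0.928·0.19240) = 0.0065949/0.18514 = 0.0356.

Posterior P(H) ≈ 0.036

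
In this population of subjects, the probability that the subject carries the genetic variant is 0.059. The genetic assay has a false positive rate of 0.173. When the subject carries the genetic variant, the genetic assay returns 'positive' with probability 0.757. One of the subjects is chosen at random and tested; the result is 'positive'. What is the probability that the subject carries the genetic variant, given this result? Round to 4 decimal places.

P(H | E) ≈ 0.2153

Write H for 'the subject carries the genetic variant'. Prior odds H:¬H = 0.059/0.941 = 0.062699. For the 'positive' outcome, the likelihood ratio is 0.757/0.173 = 4.3757.
Posterior odds = 0.062699 × 4.3757 = 0.27435, so P(H|E) = 0.27435/(1+0.27435) = 0.2153.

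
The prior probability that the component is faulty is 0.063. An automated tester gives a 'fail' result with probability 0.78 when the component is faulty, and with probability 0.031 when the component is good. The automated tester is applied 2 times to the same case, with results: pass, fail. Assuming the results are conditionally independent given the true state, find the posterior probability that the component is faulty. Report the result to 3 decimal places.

Posterior P(H) ≈ 0.278

With H the event that the component is faulty, the joint likelihood of the observed sequence is P(data|H) = 0.22·0.78 = 0.17160 and P(data|¬H) = 0.969·0.031 = 0.030039.
Bayes: P(H|data) = 0.063·0.17160 / (0.063·0.17160 + 0.937·0.030039) = 0.010811/0.038957 = 0.2775.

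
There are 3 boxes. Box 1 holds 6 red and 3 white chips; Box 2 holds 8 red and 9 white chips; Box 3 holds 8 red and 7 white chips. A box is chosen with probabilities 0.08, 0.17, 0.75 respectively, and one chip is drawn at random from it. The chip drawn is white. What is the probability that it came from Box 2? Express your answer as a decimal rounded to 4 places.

Tabulate prior·likelihood by source: [1] prior 0.08, lik 0.3333, product 0.02667; [2] prior 0.17, lik 0.5294, product 0.09000; [3] prior 0.75, lik 0.4667, product 0.3500.
Normalizing constant = 0.46667; the posterior for Box 2 is its product over the sum, 0.09000/0.46667 = 0.1929.

Posterior probability ≈ 0.1929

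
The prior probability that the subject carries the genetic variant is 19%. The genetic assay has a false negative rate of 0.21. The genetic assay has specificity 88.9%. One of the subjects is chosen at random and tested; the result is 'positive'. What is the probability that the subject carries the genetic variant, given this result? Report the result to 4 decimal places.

Write H for 'the subject carries the genetic variant'. Prior odds H:¬H = 0.19/0.81 = 0.23457. For the 'positive' outcome, the likelihood ratio is 0.79/0.111 = 7.1171.
Posterior odds = 0.23457 × 7.1171 = 1.6694, so P(H|E) = 1.6694/(1+1.6694) = 0.6254.

P(H | E) ≈ 0.6254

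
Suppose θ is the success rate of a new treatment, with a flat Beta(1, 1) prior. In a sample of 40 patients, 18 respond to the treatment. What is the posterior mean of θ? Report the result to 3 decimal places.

The binomial likelihood is conjugate to the Beta prior: with 18 successes and 22 failures, the posterior is Beta(1+18, 1+22) = Beta(19, 23).
E[θ | data] = 19/(19+23) = 0.452.

Posterior mean ≈ 0.452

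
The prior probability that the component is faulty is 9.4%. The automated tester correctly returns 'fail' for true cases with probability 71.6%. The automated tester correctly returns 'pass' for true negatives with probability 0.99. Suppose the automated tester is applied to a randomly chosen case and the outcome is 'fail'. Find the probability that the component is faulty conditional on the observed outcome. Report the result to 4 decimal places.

Write H for 'the component is faulty'. Prior odds H:¬H = 0.094/0.906 = 0.10375. For the 'fail' outcome, the likelihood ratio is 0.716/0.01 = 71.600.
Posterior odds = 0.10375 × 71.600 = 7.4287, so P(H|E) = 7.4287/(1+7.4287) = 0.8814.

P(H | E) ≈ 0.8814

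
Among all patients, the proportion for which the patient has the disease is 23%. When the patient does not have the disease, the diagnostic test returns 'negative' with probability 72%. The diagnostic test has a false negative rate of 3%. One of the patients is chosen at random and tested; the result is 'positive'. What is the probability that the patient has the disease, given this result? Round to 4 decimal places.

P(H | E) ≈ 0.5085

Let H be the event that the patient has the disease. P(H) = 0.23, so P(¬H) = 0.77. With E the 'positive' result, P(E|H) = 0.97 and P(E|¬H) = 0.28.
P(E) = 0.97·0.23 + 0.28·0.77 = 0.22310 + 0.21560 = 0.43870.
By Bayes' theorem, P(H|E) = 0.22310 / 0.43870 = 0.5085.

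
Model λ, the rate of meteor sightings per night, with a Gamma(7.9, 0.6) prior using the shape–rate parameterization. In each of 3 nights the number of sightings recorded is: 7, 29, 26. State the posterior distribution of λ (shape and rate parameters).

Posterior: Gamma(shape=69.9, rate=3.6)

Total count ∑xᵢ = 62 over n = 3 nights.
Gamma is conjugate to the Poisson likelihood: posterior is Gamma(shape = 7.9+62 = 69.9, rate = 0.6+3 = 3.6).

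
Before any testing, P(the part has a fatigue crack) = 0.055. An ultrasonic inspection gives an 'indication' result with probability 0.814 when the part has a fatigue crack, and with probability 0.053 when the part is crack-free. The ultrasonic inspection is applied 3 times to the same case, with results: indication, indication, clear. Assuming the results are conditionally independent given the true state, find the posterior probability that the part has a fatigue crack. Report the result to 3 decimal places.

Posterior P(H) ≈ 0.729

Let H be the event that the part has a fatigue crack; start with P(H) = 0.055. P('indication'|H) = 0.814, P('indication'|¬H) = 0.053.
Update on result 1 ('indication'): P(H) ← 0.814·0.0550 / (0.814·0.0550 + 0.053·0.9450) = 0.044770/0.094855 = 0.4720.
Update on result 2 ('indication'): P(H) ← 0.814·0.4720 / (0.814·0.4720 + 0.053·0.5280) = 0.38419/0.41218 = 0.9321.
Update on result 3 ('clear'): P(H) ← 0.186·0.9321 / (0.186·0.9321 + 0.947·0.0679) = 0.17337/0.23767 = 0.7295.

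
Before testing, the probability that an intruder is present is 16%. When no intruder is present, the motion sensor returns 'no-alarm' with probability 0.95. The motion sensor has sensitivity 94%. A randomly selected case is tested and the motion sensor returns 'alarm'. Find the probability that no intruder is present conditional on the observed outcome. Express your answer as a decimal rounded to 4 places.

P(¬H | E) ≈ 0.2183

Let H be the event that an intruder is present. P(H) = 0.16, so P(¬H) = 0.84. With E the 'alarm' result, P(E|H) = 0.94 and P(E|¬H) = 0.05.
P(E) = 0.94·0.16 + 0.05·0.84 = 0.15040 + 0.042000 = 0.19240.
By Bayes' theorem, P(H|E) = 0.15040 / 0.19240 = 0.7817. Hence P(¬H|E) = 1 − 0.7817 = 0.2183.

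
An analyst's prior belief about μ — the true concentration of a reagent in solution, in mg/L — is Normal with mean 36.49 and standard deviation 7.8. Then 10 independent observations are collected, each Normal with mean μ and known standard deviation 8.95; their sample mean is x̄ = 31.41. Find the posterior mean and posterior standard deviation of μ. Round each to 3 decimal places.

Posterior mean ≈ 32.001; posterior SD ≈ 2.661

Prior precision 1/τ₀² = 1/7.8² = 0.0164366; data precision n/σ² = 10/8.95² = 0.124840.
Posterior precision = 0.0164366 + 0.124840 = 0.141277, giving posterior SD = 1/√0.141277 = 2.661.
Posterior mean = (0.0164366·36.49 + 0.124840·31.41) / 0.141277 = 32.001.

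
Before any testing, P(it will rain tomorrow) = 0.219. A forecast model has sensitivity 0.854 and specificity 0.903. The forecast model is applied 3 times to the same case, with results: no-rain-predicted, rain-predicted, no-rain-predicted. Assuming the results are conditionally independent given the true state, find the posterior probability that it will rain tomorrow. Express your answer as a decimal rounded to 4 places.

Let H be the event that it will rain tomorrow; start with P(H) = 0.219. P('rain-predicted'|H) = 0.854, P('rain-predicted'|¬H) = 0.097.
Update on result 1 ('no-rain-predicted'): P(H) ← 0.146·0.2190 / (0.146·0.2190 + 0.903·0.7810) = 0.031974/0.73722 = 0.0434.
Update on result 2 ('rain-predicted'): P(H) ← 0.854·0.0434 / (0.854·0.0434 + 0.097·0.9566) = 0.037039/0.12983 = 0.2853.
Update on result 3 ('no-rain-predicted'): P(H) ← 0.146·0.2853 / (0.146·0.2853 + 0.903·0.7147) = 0.041651/0.68704 = 0.0606.

Posterior P(H) ≈ 0.0606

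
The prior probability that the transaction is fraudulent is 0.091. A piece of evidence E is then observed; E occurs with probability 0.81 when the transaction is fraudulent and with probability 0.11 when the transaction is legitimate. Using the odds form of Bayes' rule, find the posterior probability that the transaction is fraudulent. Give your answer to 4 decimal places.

Prior odds = 0.091/(1−0.091) = 0.10011.
Likelihood ratio for E = 0.81/0.11 = 7.3636.
Posterior odds = prior odds × LR = 0.73717.
Posterior probability = odds/(1+odds) = 0.73717/1.7372 = 0.4244.

Posterior probability ≈ 0.4244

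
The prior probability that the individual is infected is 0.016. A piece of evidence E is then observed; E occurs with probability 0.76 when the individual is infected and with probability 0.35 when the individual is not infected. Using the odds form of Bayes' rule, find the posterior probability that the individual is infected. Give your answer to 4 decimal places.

Posterior probability ≈ 0.0341

Prior odds = 0.016/(1−0.016) = 0.016260. In log-odds, ln(0.016260) = -4.1190.
Add log likelihood ratio: ln(2.1714) = 0.77539.
Posterior log-odds = -3.3437, so posterior odds = exp(-3.3437) = 0.035308. Converting, P(H|E) = 0.035308/1.0353 = 0.0341.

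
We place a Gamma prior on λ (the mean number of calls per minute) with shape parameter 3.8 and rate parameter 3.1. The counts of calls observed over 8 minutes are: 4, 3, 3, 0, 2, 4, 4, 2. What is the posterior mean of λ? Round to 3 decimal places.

Total count ∑xᵢ = 22 over n = 8 minutes.
Gamma is conjugate to the Poisson likelihood: posterior is Gamma(shape = 3.8+22 = 25.8, rate = 3.1+8 = 11.1).
Posterior mean = shape/rate = 25.8/11.1 = 2.324.

Posterior mean ≈ 2.324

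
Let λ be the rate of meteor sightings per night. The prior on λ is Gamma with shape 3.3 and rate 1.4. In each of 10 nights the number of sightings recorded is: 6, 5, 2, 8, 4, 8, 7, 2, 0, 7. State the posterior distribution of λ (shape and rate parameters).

The Poisson likelihood adds the total count to the shape and the number of exposure periods to the rate. Here ∑xᵢ = 49 and n = 10, so shape 3.3→52.3 and rate 1.4→11.4.

Posterior: Gamma(shape=52.3, rate=11.4)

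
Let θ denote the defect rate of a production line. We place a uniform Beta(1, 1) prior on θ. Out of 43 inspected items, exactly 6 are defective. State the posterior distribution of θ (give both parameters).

Posterior: Beta(7, 38)

Observing 6 successes and 37 failures updates Beta(1, 1) by adding the success and failure counts to the two shape parameters: α = 1+6 = 7, β = 1+37 = 38.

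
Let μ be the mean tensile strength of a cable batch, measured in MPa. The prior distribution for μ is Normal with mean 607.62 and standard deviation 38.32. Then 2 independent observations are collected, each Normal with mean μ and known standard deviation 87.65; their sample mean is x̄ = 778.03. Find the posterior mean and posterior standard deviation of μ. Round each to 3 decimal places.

Posterior mean ≈ 654.748; posterior SD ≈ 32.593

Prior precision 1/τ₀² = 1/38.32² = 0.00068100; data precision n/σ² = 2/87.65² = 0.00026033.
Posterior precision = 0.00068100 + 0.00026033 = 0.00094133, giving posterior SD = 1/√0.00094133 = 32.593.
Posterior mean = (0.00068100·607.62 + 0.00026033·778.03) / 0.00094133 = 654.748.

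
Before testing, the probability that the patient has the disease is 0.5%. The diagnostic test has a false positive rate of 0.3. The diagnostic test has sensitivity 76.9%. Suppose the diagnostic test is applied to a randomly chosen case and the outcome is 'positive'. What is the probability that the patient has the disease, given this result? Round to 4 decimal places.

Write H for 'the patient has the disease'. Prior odds H:¬H = 0.005/0.995 = 0.0050251. For the 'positive' outcome, the likelihood ratio is 0.769/0.3 = 2.5633.
Posterior odds = 0.0050251 × 2.5633 = 0.012881, so P(H|E) = 0.012881/(1+0.012881) = 0.0127.

P(H | E) ≈ 0.0127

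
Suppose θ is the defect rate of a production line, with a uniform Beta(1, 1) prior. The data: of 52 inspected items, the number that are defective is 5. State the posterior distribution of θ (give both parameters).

Posterior: Beta(6, 48)

Observing 5 successes and 47 failures updates Beta(1, 1) by adding the success and failure counts to the two shape parameters: α = 1+5 = 6, β = 1+47 = 48.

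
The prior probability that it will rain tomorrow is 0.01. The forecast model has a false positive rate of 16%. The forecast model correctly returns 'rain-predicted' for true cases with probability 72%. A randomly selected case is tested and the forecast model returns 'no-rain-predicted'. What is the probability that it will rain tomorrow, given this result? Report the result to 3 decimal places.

Let H be the event that it will rain tomorrow. P(H) = 0.01, so P(¬H) = 0.99. With E the 'no-rain-predicted' result, P(E|H) = 0.28 and P(E|¬H) = 0.84.
P(E) = 0.28·0.01 + 0.84·0.99 = 0.0028000 + 0.83160 = 0.83440.
By Bayes' theorem, P(H|E) = 0.0028000 / 0.83440 = 0.003.

P(H | E) ≈ 0.003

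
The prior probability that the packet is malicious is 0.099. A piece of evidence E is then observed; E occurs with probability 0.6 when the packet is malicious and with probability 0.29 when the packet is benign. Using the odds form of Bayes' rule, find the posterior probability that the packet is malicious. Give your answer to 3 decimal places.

Prior odds = 0.099/(1−0.099) = 0.10988. In log-odds, ln(0.10988) = -2.2084.
Add log likelihood ratio: ln(2.0690) = 0.72705.
Posterior log-odds = -1.4813, so posterior odds = exp(-1.4813) = 0.22733. Converting, P(H|E) = 0.22733/1.2273 = 0.185.

Posterior probability ≈ 0.185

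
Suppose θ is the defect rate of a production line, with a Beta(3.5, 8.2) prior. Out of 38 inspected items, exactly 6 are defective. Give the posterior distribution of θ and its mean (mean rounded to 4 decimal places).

Observing 6 successes and 32 failures updates Beta(3.5, 8.2) by adding the success and failure counts to the two shape parameters: α = 3.5+6 = 9.5, β = 8.2+32 = 40.2.
Posterior mean = α/(α+β) = 9.5/49.7 = 0.1911.

Posterior: Beta(9.5, 40.2); mean ≈ 0.1911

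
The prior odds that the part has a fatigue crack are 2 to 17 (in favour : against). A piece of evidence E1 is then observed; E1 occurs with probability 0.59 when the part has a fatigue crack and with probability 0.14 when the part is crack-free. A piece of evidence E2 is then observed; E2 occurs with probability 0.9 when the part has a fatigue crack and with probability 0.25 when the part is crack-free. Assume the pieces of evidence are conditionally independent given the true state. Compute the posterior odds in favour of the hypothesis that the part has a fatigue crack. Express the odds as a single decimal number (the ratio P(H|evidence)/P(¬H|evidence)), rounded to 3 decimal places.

Prior odds = 2/17 = 0.11765. In log-odds, ln(0.11765) = -2.1401.
Add log likelihood ratios: ln(4.2143) + ln(3.6000) = 2.7194.
Posterior log-odds = 0.57935, so posterior odds = exp(0.57935) = 1.7849.

Posterior odds ≈ 1.785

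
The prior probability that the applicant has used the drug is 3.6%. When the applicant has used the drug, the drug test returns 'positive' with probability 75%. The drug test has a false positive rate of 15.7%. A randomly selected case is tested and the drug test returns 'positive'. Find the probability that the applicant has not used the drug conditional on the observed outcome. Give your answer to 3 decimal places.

P(¬H | E) ≈ 0.849

Write H for 'the applicant has used the drug'. Prior odds H:¬H = 0.036/0.964 = 0.037344. For the 'positive' outcome, the likelihood ratio is 0.75/0.157 = 4.7771.
Posterior odds = 0.037344 × 4.7771 = 0.17840, so P(H|E) = 0.17840/(1+0.17840) = 0.151. Then P(¬H|E) = 1 − 0.151 = 0.849.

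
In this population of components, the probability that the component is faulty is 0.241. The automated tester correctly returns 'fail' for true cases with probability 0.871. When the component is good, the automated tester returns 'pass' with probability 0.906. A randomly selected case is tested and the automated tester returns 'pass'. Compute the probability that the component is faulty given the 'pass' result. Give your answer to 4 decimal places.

Let H be the event that the component is faulty. P(H) = 0.241, so P(¬H) = 0.759. With E the 'pass' result, P(E|H) = 0.129 and P(E|¬H) = 0.906.
P(E) = 0.129·0.241 + 0.906·0.759 = 0.031089 + 0.68765 = 0.71874.
By Bayes' theorem, P(H|E) = 0.031089 / 0.71874 = 0.0433.

P(H | E) ≈ 0.0433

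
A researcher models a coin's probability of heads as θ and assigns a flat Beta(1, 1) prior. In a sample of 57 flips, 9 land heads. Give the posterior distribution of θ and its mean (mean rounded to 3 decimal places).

Posterior: Beta(10, 49); mean ≈ 0.169

The binomial likelihood is conjugate to the Beta prior: with 9 successes and 48 failures, the posterior is Beta(1+9, 1+48) = Beta(10, 49).
Posterior mean = α/(α+β) = 10/59 = 0.169.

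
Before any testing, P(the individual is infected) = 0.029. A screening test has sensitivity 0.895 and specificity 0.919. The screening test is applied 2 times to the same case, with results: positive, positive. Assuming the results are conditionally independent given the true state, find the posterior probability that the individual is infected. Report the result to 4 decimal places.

Posterior P(H) ≈ 0.7848

With H the event that the individual is infected, the joint likelihood of the observed sequence is P(data|H) = 0.895·0.895 = 0.80102 and P(data|¬H) = 0.081·0.081 = 0.0065610.
Bayes: P(H|data) = 0.029·0.80102 / (0.029·0.80102 + 0.971·0.0065610) = 0.023230/0.029600 = 0.7848.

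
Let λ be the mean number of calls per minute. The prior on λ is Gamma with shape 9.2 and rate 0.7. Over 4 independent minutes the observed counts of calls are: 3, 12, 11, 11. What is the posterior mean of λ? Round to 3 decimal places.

Posterior mean ≈ 9.830

Total count ∑xᵢ = 37 over n = 4 minutes.
Gamma is conjugate to the Poisson likelihood: posterior is Gamma(shape = 9.2+37 = 46.2, rate = 0.7+4 = 4.7).
E[λ | data] = 46.2/4.7 = 9.830.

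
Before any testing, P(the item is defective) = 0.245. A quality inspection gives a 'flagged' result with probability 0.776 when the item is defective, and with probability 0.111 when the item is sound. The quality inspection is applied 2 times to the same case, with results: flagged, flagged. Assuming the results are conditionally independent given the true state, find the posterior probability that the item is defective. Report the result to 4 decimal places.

Let H be the event that the item is defective; start with P(H) = 0.245. P('flagged'|H) = 0.776, P('flagged'|¬H) = 0.111.
Update on result 1 ('flagged'): P(H) ← 0.776·0.2450 / (0.776·0.2450 + 0.111·0.7550) = 0.19012/0.27393 = 0.6941.
Update on result 2 ('flagged'): P(H) ← 0.776·0.6941 / (0.776·0.6941 + 0.111·0.3059) = 0.53859/0.57255 = 0.9407.

Posterior P(H) ≈ 0.9407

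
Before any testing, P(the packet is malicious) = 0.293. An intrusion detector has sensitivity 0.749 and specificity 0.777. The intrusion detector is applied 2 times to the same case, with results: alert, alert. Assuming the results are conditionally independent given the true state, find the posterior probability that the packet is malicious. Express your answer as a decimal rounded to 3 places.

Posterior P(H) ≈ 0.824

With H the event that the packet is malicious, the joint likelihood of the observed sequence is P(data|H) = 0.749·0.749 = 0.56100 and P(data|¬H) = 0.223·0.223 = 0.049729.
Bayes: P(H|data) = 0.293·0.56100 / (0.293·0.56100 + 0.707·0.049729) = 0.16437/0.19953 = 0.8238.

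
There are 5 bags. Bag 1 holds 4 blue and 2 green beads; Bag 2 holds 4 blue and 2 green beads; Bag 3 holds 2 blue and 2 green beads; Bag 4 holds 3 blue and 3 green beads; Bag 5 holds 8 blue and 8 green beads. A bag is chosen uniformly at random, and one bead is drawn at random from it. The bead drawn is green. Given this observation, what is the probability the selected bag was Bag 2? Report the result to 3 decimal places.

Posterior probability ≈ 0.154

Tabulate prior·likelihood by source: [1] prior 0.2, lik 0.3333, product 0.06667; [2] prior 0.2, lik 0.3333, product 0.06667; [3] prior 0.2, lik 0.5, product 0.1000; [4] prior 0.2, lik 0.5, product 0.1000; [5] prior 0.2, lik 0.5, product 0.1000.
Normalizing constant = 0.43333; the posterior for Bag 2 is its product over the sum, 0.06667/0.43333 = 0.154.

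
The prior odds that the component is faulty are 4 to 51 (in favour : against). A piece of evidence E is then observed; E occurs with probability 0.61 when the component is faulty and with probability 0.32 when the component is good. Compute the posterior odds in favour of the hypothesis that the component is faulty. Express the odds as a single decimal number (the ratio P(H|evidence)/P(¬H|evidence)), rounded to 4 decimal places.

Posterior odds ≈ 0.1495

Prior odds = 4/51 = 0.078431. In log-odds, ln(0.078431) = -2.5455.
Add log likelihood ratio: ln(1.9062) = 0.64514.
Posterior log-odds = -1.9004, so posterior odds = exp(-1.9004) = 0.14951.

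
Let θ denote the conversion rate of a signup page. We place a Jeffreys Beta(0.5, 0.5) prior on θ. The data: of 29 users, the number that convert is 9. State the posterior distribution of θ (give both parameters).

The binomial likelihood is conjugate to the Beta prior: with 9 successes and 20 failures, the posterior is Beta(0.5+9, 0.5+20) = Beta(9.5, 20.5).

Posterior: Beta(9.5, 20.5)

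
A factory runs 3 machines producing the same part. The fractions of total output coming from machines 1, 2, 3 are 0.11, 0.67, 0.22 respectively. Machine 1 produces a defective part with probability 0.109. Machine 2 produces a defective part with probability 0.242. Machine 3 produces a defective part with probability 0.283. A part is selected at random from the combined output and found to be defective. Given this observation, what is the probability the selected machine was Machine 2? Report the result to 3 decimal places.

Tabulate prior·likelihood by source: [1] prior 0.11, lik 0.109, product 0.01199; [2] prior 0.67, lik 0.242, product 0.1621; [3] prior 0.22, lik 0.283, product 0.06226.
Normalizing constant = 0.23639; the posterior for Machine 2 is its product over the sum, 0.1621/0.23639 = 0.686.

Posterior probability ≈ 0.686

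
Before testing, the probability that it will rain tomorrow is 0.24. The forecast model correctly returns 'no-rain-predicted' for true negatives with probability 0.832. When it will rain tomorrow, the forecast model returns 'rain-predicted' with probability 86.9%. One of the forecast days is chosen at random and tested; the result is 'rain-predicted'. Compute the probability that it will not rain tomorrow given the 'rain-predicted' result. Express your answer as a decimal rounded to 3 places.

Let H be the event that it will rain tomorrow. P(H) = 0.24, so P(¬H) = 0.76. With E the 'rain-predicted' result, P(E|H) = 0.869 and P(E|¬H) = 0.168.
P(E) = 0.869·0.24 + 0.168·0.76 = 0.20856 + 0.12768 = 0.33624.
By Bayes' theorem, P(H|E) = 0.20856 / 0.33624 = 0.620. Hence P(¬H|E) = 1 − 0.620 = 0.380.

P(¬H | E) ≈ 0.380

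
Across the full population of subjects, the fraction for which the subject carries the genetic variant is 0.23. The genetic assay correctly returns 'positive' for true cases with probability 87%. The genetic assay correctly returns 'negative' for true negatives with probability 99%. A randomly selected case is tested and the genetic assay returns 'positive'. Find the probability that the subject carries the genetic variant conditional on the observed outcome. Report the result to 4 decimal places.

Let H be the event that the subject carries the genetic variant. P(H) = 0.23, so P(¬H) = 0.77. With E the 'positive' result, P(E|H) = 0.87 and P(E|¬H) = 0.01.
P(E) = 0.87·0.23 + 0.01·0.77 = 0.20010 + 0.0077000 = 0.20780.
By Bayes' theorem, P(H|E) = 0.20010 / 0.20780 = 0.9629.

P(H | E) ≈ 0.9629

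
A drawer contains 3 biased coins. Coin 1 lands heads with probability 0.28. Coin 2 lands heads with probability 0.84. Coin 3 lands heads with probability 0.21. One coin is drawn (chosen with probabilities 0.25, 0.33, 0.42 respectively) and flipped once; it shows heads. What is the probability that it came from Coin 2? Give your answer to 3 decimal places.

Posterior probability ≈ 0.637

Tabulate prior·likelihood by source: [1] prior 0.25, lik 0.28, product 0.07000; [2] prior 0.33, lik 0.84, product 0.2772; [3] prior 0.42, lik 0.21, product 0.08820.
Normalizing constant = 0.43540; the posterior for Coin 2 is its product over the sum, 0.2772/0.43540 = 0.637.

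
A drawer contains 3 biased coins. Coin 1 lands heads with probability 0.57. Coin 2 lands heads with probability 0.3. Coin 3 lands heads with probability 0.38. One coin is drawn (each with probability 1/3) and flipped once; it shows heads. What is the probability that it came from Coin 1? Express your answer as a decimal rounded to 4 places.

Posterior probability ≈ 0.4560

P(heads|C1) = 0.57; P(heads|C2) = 0.3; P(heads|C3) = 0.38.
Prior × likelihood for each source: 0.333333·0.57=0.1900, 0.333333·0.3=0.1000, 0.333333·0.38=0.1267. Summing gives P(heads) = 0.41667.
P(Coin 1 | heads) = 0.1900 / 0.41667 = 0.4560.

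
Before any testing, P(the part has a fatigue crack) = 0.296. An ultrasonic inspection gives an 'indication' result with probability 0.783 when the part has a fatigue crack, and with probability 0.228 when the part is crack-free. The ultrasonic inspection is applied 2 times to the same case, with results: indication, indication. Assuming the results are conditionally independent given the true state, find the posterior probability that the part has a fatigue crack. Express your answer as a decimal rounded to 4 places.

Posterior P(H) ≈ 0.8322

Let H be the event that the part has a fatigue crack; start with P(H) = 0.296. P('indication'|H) = 0.783, P('indication'|¬H) = 0.228.
Update on result 1 ('indication'): P(H) ← 0.783·0.2960 / (0.783·0.2960 + 0.228·0.7040) = 0.23177/0.39228 = 0.5908.
Update on result 2 ('indication'): P(H) ← 0.783·0.5908 / (0.783·0.5908 + 0.228·0.4092) = 0.46261/0.55591 = 0.8322.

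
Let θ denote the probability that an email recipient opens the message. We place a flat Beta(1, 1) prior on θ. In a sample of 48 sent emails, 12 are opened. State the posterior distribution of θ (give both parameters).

Posterior: Beta(13, 37)

The binomial likelihood is conjugate to the Beta prior: with 12 successes and 36 failures, the posterior is Beta(1+12, 1+36) = Beta(13, 37).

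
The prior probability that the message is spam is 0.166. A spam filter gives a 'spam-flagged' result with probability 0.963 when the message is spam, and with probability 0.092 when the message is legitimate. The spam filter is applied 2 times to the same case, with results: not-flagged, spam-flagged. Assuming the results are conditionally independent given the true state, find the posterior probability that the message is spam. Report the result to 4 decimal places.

Posterior P(H) ≈ 0.0783

With H the event that the message is spam, the joint likelihood of the observed sequence is P(data|H) = 0.037·0.963 = 0.035631 and P(data|¬H) = 0.908·0.092 = 0.083536.
Bayes: P(H|data) = 0.166·0.035631 / (0.166·0.035631 + 0.834·0.083536) = 0.0059147/0.075584 = 0.0783.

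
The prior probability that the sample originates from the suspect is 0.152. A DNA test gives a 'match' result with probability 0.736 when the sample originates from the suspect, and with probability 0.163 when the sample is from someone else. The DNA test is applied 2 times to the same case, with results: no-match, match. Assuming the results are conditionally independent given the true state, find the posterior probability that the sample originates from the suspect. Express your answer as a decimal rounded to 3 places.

Let H be the event that the sample originates from the suspect; start with P(H) = 0.152. P('match'|H) = 0.736, P('match'|¬H) = 0.163.
Update on result 1 ('no-match'): P(H) ← 0.264·0.1520 / (0.264·0.1520 + 0.837·0.8480) = 0.040128/0.74990 = 0.0535.
Update on result 2 ('match'): P(H) ← 0.736·0.0535 / (0.736·0.0535 + 0.163·0.9465) = 0.039384/0.19366 = 0.2034.

Posterior P(H) ≈ 0.203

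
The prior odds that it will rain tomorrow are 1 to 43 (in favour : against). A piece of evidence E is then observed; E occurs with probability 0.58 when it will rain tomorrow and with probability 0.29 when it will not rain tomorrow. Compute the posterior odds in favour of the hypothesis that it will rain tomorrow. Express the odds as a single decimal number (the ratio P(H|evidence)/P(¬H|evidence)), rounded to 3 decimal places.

Posterior odds ≈ 0.047

Prior odds = 1/43 = 0.023256. In log-odds, ln(0.023256) = -3.7612.
Add log likelihood ratio: ln(2.0000) = 0.69315.
Posterior log-odds = -3.0681, so posterior odds = exp(-3.0681) = 0.046512.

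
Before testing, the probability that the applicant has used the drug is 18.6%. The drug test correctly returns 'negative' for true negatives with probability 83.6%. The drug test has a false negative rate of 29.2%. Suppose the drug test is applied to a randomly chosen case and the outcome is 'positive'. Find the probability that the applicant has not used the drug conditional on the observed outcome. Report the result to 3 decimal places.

Let H be the event that the applicant has used the drug. P(H) = 0.186, so P(¬H) = 0.814. With E the 'positive' result, P(E|H) = 0.708 and P(E|¬H) = 0.164.
P(E) = 0.708·0.186 + 0.164·0.814 = 0.13169 + 0.13350 = 0.26518.
By Bayes' theorem, P(H|E) = 0.13169 / 0.26518 = 0.497. Hence P(¬H|E) = 1 − 0.497 = 0.503.

P(¬H | E) ≈ 0.503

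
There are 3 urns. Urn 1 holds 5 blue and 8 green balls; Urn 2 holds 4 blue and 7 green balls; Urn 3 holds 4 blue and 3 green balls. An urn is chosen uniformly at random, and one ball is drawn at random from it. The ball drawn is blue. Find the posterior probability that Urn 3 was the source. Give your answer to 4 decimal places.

Posterior probability ≈ 0.4330

P(blue|Urn 1) = 0.3846; P(blue|Urn 2) = 0.3636; P(blue|Urn 3) = 0.5714.
Prior × likelihood for each source: 0.333333·0.3846=0.1282, 0.333333·0.3636=0.1212, 0.333333·0.5714=0.1905. Summing gives P(blue) = 0.43989.
P(Urn 3 | blue) = 0.1905 / 0.43989 = 0.4330.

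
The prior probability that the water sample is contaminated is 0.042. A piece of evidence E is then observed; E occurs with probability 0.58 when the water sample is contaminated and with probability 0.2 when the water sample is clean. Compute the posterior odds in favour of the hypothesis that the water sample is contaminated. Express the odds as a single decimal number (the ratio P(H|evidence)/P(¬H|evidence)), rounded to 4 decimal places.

Posterior odds ≈ 0.1271

Prior odds = 0.042/(1−0.042) = 0.043841. In log-odds, ln(0.043841) = -3.1272.
Add log likelihood ratio: ln(2.9000) = 1.0647.
Posterior log-odds = -2.0625, so posterior odds = exp(-2.0625) = 0.12714.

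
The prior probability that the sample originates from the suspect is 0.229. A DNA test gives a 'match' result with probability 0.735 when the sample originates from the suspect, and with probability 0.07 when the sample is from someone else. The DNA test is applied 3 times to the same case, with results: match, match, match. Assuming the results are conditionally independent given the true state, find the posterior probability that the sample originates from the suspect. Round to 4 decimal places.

With H the event that the sample originates from the suspect, the joint likelihood of the observed sequence is P(data|H) = 0.735·0.735·0.735 = 0.39707 and P(data|¬H) = 0.07·0.07·0.07 = 0.00034300.
Bayes: P(H|data) = 0.229·0.39707 / (0.229·0.39707 + 0.771·0.00034300) = 0.090928/0.091192 = 0.9971.

Posterior P(H) ≈ 0.9971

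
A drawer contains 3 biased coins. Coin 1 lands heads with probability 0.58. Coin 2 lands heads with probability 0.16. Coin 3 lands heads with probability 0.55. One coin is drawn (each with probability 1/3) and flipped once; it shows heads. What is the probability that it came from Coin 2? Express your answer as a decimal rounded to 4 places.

Tabulate prior·likelihood by source: [1] prior 0.333333, lik 0.58, product 0.1933; [2] prior 0.333333, lik 0.16, product 0.05333; [3] prior 0.333333, lik 0.55, product 0.1833.
Normalizing constant = 0.43000; the posterior for Coin 2 is its product over the sum, 0.05333/0.43000 = 0.1240.

Posterior probability ≈ 0.1240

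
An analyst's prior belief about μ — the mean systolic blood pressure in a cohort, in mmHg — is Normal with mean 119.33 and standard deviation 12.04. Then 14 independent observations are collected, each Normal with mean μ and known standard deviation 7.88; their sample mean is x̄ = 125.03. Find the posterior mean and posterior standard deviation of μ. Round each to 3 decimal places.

With known σ, the Normal prior is conjugate. Weight on the data is w = (n/σ²)/(n/σ² + 1/τ₀²) = 0.225463/(0.225463+0.00689838) = 0.97031.
Posterior mean = w·x̄ + (1−w)·μ₀ = 0.97031·125.03 + 0.029688·119.33 = 124.861. Posterior variance = 1/(0.225463+0.00689838) = 4.30364, so SD = 2.075.

Posterior mean ≈ 124.861; posterior SD ≈ 2.075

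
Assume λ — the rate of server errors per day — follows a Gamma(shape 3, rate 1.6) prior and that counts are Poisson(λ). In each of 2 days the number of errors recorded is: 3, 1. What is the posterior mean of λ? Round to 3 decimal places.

The Poisson likelihood adds the total count to the shape and the number of exposure periods to the rate. Here ∑xᵢ = 4 and n = 2, so shape 3→7 and rate 1.6→3.6.
E[λ | data] = 7/3.6 = 1.944.

Posterior mean ≈ 1.944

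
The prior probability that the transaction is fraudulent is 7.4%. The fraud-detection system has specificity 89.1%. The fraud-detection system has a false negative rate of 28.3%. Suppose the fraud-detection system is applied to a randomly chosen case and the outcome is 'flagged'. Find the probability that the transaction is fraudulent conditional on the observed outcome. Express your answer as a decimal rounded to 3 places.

Write H for 'the transaction is fraudulent'. Prior odds H:¬H = 0.074/0.926 = 0.079914. For the 'flagged' outcome, the likelihood ratio is 0.717/0.109 = 6.5780.
Posterior odds = 0.079914 × 6.5780 = 0.52567, so P(H|E) = 0.52567/(1+0.52567) = 0.345.

P(H | E) ≈ 0.345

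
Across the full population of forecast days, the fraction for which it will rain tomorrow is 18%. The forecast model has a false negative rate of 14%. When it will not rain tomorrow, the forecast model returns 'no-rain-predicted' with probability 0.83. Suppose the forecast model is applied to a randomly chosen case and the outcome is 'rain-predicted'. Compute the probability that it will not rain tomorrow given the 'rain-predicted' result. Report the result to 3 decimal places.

P(¬H | E) ≈ 0.474

Write H for 'it will rain tomorrow'. Prior odds H:¬H = 0.18/0.82 = 0.21951. For the 'rain-predicted' outcome, the likelihood ratio is 0.86/0.17 = 5.0588.
Posterior odds = 0.21951 × 5.0588 = 1.1105, so P(H|E) = 1.1105/(1+1.1105) = 0.526. Then P(¬H|E) = 1 − 0.526 = 0.474.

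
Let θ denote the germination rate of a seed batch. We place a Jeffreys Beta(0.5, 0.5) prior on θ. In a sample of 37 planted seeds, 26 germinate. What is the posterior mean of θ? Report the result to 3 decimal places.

Posterior mean ≈ 0.697

Observing 26 successes and 11 failures updates Beta(0.5, 0.5) by adding the success and failure counts to the two shape parameters: α = 0.5+26 = 26.5, β = 0.5+11 = 11.5.
Posterior mean = α/(α+β) = 26.5/38 = 0.697.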